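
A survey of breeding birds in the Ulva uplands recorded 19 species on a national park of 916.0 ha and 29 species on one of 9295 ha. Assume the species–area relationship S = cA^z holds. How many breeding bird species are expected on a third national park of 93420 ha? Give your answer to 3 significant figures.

44.2

z = ln(29/19) / ln(9295/916) = 0.4229 / 2.3172 = 0.1825
c = 19 / 916^0.1825 = 19 / 3.471 = 5.473
S₃ = 5.473 × 93420^0.1825 = 5.473 × 8.073 ≈ 44.19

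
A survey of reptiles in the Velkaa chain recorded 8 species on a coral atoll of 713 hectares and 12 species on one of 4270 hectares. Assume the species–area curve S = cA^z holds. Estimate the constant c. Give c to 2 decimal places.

z = ln(S₂/S₁) / ln(A₂/A₁) = ln(12/8) / ln(4270/713) = 0.4055 / 1.7899 = 0.2265
c = S₁ / A₁^z = 8 / 713^0.2265 = 8 / 4.429 = 1.806

1.81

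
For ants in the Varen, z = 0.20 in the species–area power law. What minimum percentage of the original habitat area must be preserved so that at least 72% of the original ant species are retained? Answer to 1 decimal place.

Need (A_new/A_old)^0.2 = 0.72, so A_new/A_old = 0.72^(1/0.2) = 0.72^5
ln(A_new/A_old) = ln 0.72 / 0.2 = -0.3285 / 0.2 = -1.6425
A_new/A_old = e^-1.6425 ≈ 0.1935

19.3%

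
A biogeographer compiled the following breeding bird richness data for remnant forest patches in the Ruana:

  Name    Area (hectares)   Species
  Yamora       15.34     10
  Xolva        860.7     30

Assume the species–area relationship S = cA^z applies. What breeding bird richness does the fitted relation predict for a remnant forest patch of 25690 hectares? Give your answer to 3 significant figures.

75.8

z = ln(30/10) / ln(860.7/15.34) = 1.0986 / 4.0273 = 0.2728
c = 10 / 15.34^0.2728 = 10 / 2.106 = 4.748
S₃ = 4.748 × 25690^0.2728 = 4.748 × 15.96 ≈ 75.76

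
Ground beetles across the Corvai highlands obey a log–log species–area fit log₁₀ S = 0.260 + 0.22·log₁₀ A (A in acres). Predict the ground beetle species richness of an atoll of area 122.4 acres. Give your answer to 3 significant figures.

5.24

S = 1.82 × 122.4^0.22
ln S = ln 1.82 + 0.22 × ln 122.4 = 0.5987 + 0.22 × 4.8073 = 1.6563
S = e^1.6563 ≈ 5.24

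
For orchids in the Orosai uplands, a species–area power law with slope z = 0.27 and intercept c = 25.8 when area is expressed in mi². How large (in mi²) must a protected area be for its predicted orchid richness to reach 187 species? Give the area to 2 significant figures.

187 = 25.8 × A^0.27  ⇒  A^0.27 = 187/25.8 = 7.248
ln A = ln(7.248) / 0.27 = 1.9807 / 0.27 = 7.3361
A = e^7.3361 ≈ 1535 mi²

1500 mi²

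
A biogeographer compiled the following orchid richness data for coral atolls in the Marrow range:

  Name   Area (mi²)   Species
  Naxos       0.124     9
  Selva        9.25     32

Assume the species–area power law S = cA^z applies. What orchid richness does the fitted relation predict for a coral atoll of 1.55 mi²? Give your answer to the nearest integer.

z = ln(32/9) / ln(9.25/0.124) = 1.2685 / 4.3121 = 0.2942
c = 9 / 0.124^0.2942 = 9 / 0.5411 = 16.63
S₃ = 16.63 × 1.55^0.2942 = 16.63 × 1.138 ≈ 18.92

19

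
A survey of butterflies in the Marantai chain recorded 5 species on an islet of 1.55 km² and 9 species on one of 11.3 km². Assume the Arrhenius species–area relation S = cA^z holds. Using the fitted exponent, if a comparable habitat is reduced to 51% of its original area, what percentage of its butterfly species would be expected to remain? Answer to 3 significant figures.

z = ln(9/5) / ln(11.3/1.55) = 0.5878 / 1.9865 = 0.2959
S_new/S_old = (A_new/A_old)^z = 0.51^0.2959 = exp(0.2959 × -0.6733) = 0.8194

81.9%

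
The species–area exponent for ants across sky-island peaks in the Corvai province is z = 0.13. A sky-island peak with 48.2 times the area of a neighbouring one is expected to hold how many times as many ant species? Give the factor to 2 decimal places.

1.65

S₂/S₁ = (A₂/A₁)^z = 48.2^0.13
ln(S₂/S₁) = 0.13 × ln 48.2 = 0.13 × 3.8754 = 0.5038
S₂/S₁ = e^0.5038 ≈ 1.655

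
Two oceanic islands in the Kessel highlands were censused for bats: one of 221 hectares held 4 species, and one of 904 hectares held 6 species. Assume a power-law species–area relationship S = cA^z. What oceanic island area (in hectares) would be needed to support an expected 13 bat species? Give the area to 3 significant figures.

13300 hectares

z = ln(6/4) / ln(904/221) = 0.4055 / 1.4087 = 0.2878
c = 4 / 221^0.2878 = 4 / 4.729 = 0.8458
A = (13/0.8458)^(1/0.2878) ⇒ ln A = ln(15.37)/0.2878 = 9.4930
A = e^9.4930 ≈ 13267 hectares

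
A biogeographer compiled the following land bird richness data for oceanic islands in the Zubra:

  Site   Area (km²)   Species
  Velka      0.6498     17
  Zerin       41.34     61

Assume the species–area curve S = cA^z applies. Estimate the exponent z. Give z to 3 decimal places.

0.308

Taking logs: ln S = ln c + z ln A, so z = (ln S₂ − ln S₁)/(ln A₂ − ln A₁).
z = ln(61/17) / ln(41.34/0.6498) = ln(3.588) / ln(63.62) = 1.2777 / 4.1529 = 0.3077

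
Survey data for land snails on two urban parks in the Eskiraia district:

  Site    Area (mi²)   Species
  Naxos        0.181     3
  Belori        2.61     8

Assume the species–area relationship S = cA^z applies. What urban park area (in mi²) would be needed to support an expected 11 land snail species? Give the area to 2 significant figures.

z = ln(8/3) / ln(2.61/0.181) = 0.9808 / 2.6686 = 0.3675
c = 3 / 0.181^0.3675 = 3 / 0.5335 = 5.623
A = (11/5.623)^(1/0.3675) ⇒ ln A = ln(1.956)/0.3675 = 1.8258
A = e^1.8258 ≈ 6.208 mi²

6.2 mi²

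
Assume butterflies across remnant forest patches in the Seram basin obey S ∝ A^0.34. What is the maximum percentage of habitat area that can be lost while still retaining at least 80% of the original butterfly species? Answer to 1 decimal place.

Need (A_new/A_old)^0.34 = 0.8, so A_new/A_old = 0.8^(1/0.34) = 0.8^2.941
ln(A_new/A_old) = ln 0.8 / 0.34 = -0.2231 / 0.34 = -0.6563
A_new/A_old = e^-0.6563 ≈ 0.5188
Fraction that can be lost = 1 − 0.5188 = 0.4812

48.1%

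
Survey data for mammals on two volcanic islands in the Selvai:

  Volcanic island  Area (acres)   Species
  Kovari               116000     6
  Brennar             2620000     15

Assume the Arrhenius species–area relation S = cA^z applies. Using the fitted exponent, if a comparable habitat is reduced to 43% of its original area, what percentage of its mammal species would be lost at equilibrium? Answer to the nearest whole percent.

z = ln(15/6) / ln(2620000/116000) = 0.9163 / 3.1173 = 0.2939
S_new/S_old = (A_new/A_old)^z = 0.43^0.2939 = exp(0.2939 × -0.8440) = 0.7803
Fraction lost = 1 − 0.7803 = 0.2197

22%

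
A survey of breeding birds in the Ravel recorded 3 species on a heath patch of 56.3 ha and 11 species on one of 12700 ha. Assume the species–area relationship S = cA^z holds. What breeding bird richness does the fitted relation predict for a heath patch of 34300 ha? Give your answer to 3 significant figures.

14.0

z = ln(11/3) / ln(12700/56.3) = 1.2993 / 5.4187 = 0.2398
c = 3 / 56.3^0.2398 = 3 / 2.629 = 1.141
S₃ = 1.141 × 34300^0.2398 = 1.141 × 12.23 ≈ 13.96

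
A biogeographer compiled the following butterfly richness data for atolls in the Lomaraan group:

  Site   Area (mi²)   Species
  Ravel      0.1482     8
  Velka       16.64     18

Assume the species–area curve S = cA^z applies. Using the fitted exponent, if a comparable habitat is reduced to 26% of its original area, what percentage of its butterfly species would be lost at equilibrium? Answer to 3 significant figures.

20.7%

z = ln(18/8) / ln(16.64/0.1482) = 0.8109 / 4.7210 = 0.1718
S_new/S_old = (A_new/A_old)^z = 0.26^0.1718 = exp(0.1718 × -1.3471) = 0.7934
Fraction lost = 1 − 0.7934 = 0.2066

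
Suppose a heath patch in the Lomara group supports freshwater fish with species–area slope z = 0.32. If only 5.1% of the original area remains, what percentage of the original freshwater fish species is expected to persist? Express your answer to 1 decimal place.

S_new/S_old = (A_new/A_old)^z = 0.051^0.32
= exp(0.32 × ln 0.051) = exp(0.32 × -2.9759) = exp(-0.9523) ≈ 0.3859

38.6%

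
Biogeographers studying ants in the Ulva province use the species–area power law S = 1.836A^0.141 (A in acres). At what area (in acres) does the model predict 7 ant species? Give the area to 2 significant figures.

13000 acres

7 = 1.836 × A^0.141  ⇒  A^0.141 = 7/1.836 = 3.813
ln A = ln(3.813) / 0.141 = 1.3383 / 0.141 = 9.4916
A = e^9.4916 ≈ 13248 acres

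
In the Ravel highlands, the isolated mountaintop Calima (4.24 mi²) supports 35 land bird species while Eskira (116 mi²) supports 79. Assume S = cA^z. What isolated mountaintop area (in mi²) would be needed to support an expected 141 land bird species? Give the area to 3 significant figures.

z = ln(79/35) / ln(116/4.24) = 0.8141 / 3.3090 = 0.2460
c = 35 / 4.24^0.2460 = 35 / 1.427 = 24.53
A = (141/24.53)^(1/0.2460) ⇒ ln A = ln(5.748)/0.2460 = 7.1083
A = e^7.1083 ≈ 1222 mi²

1220 mi²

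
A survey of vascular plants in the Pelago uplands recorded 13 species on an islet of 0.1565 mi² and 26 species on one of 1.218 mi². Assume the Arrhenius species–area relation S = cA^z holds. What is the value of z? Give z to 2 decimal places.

Taking logs: ln S = ln c + z ln A, so z = (ln S₂ − ln S₁)/(ln A₂ − ln A₁).
z = ln(26/13) / ln(1.218/0.1565) = ln(2) / ln(7.783) = 0.6931 / 2.0519 = 0.3378

0.34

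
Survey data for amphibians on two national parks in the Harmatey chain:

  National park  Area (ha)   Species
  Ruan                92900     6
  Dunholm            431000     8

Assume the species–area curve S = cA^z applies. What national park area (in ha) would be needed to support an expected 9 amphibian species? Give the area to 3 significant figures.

808000 ha

z = ln(8/6) / ln(431000/92900) = 0.2877 / 1.5346 = 0.1875
c = 6 / 92900^0.1875 = 6 / 8.538 = 0.7028
A = (9/0.7028)^(1/0.1875) ⇒ ln A = ln(12.81)/0.1875 = 13.6022
A = e^13.6022 ≈ 807868 ha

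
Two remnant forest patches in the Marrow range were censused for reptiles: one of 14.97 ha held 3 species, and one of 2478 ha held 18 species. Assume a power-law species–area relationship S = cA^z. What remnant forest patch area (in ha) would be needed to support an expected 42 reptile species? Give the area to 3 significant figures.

27800 ha

z = ln(18/3) / ln(2478/14.97) = 1.7918 / 5.1092 = 0.3507
c = 3 / 14.97^0.3507 = 3 / 2.583 = 1.161
A = (42/1.161)^(1/0.3507) ⇒ ln A = ln(36.16)/0.3507 = 10.2313
A = e^10.2313 ≈ 27757 ha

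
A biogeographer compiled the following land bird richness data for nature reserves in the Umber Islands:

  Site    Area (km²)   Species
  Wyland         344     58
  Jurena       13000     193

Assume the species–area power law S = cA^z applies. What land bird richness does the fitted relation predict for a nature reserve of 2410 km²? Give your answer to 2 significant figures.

z = ln(193/58) / ln(13000/344) = 1.2022 / 3.6321 = 0.3310
c = 58 / 344^0.3310 = 58 / 6.912 = 8.391
S₃ = 8.391 × 2410^0.3310 = 8.391 × 13.17 ≈ 110.5

110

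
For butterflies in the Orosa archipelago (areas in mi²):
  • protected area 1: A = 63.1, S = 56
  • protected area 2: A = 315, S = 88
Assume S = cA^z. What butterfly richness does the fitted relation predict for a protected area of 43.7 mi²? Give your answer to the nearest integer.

51

z = ln(88/56) / ln(315/63.1) = 0.4520 / 1.6079 = 0.2811
c = 56 / 63.1^0.2811 = 56 / 3.206 = 17.47
S₃ = 17.47 × 43.7^0.2811 = 17.47 × 2.892 ≈ 50.51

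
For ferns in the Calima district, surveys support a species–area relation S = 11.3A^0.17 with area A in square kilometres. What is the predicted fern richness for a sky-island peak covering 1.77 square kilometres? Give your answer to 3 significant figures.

12.5

S = 11.3 × 1.77^0.17 = 11.3 × 1.102 ≈ 12.45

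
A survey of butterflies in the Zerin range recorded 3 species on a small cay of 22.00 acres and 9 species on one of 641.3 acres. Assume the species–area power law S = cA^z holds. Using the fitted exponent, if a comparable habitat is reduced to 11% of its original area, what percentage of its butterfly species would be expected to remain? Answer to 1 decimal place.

z = ln(9/3) / ln(641.3/22) = 1.0986 / 3.3725 = 0.3258
S_new/S_old = (A_new/A_old)^z = 0.11^0.3258 = exp(0.3258 × -2.2073) = 0.4872

48.7%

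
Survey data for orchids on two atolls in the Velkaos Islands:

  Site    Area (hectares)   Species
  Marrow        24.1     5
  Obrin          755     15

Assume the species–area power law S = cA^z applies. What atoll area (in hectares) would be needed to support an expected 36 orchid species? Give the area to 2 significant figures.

z = ln(15/5) / ln(755/24.1) = 1.0986 / 3.4445 = 0.3189
c = 5 / 24.1^0.3189 = 5 / 2.759 = 1.812
A = (36/1.812)^(1/0.3189) ⇒ ln A = ln(19.87)/0.3189 = 9.3716
A = e^9.3716 ≈ 11750 hectares

12000 hectares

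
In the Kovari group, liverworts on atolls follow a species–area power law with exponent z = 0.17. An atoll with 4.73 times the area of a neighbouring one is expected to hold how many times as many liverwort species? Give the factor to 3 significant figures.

S₂/S₁ = (A₂/A₁)^z = 4.73^0.17
ln(S₂/S₁) = 0.17 × ln 4.73 = 0.17 × 1.5539 = 0.2642
S₂/S₁ = e^0.2642 ≈ 1.302

1.30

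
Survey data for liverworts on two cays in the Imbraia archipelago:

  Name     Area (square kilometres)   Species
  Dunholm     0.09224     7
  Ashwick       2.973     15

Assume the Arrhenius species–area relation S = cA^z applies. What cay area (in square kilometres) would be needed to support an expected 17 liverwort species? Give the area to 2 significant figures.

5.3 square kilometres

z = ln(15/7) / ln(2.973/0.09224) = 0.7621 / 3.4729 = 0.2195
c = 7 / 0.09224^0.2195 = 7 / 0.5927 = 11.81
A = (17/11.81)^(1/0.2195) ⇒ ln A = ln(1.439)/0.2195 = 1.6599
A = e^1.6599 ≈ 5.259 square kilometres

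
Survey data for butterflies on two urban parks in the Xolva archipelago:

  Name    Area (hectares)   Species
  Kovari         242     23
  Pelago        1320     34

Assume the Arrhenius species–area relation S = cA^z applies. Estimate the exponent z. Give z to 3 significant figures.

0.230

Taking logs: ln S = ln c + z ln A, so z = (ln S₂ − ln S₁)/(ln A₂ − ln A₁).
z = ln(34/23) / ln(1320/242) = ln(1.478) / ln(5.455) = 0.3909 / 1.6964 = 0.2304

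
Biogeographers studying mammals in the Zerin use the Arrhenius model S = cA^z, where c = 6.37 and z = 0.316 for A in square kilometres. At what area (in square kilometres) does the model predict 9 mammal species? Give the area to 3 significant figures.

2.99 square kilometres

9 = 6.37 × A^0.316  ⇒  A^0.316 = 9/6.37 = 1.413
ln A = ln(1.413) / 0.316 = 0.3456 / 0.316 = 1.0938
A = e^1.0938 ≈ 2.985 square kilometres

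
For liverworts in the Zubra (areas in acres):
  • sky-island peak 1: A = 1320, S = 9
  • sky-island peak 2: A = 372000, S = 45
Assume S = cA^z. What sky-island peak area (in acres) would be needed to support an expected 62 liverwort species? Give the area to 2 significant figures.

z = ln(45/9) / ln(372000/1320) = 1.6094 / 5.6413 = 0.2853
c = 9 / 1320^0.2853 = 9 / 7.768 = 1.159
A = (62/1.159)^(1/0.2853) ⇒ ln A = ln(53.51)/0.2853 = 13.9499
A = e^13.9499 ≈ 1143883 acres

1100000 acres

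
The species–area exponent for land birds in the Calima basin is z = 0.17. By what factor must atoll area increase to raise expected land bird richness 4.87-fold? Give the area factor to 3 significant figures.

11100

(A₂/A₁)^0.17 = 4.87, so A₂/A₁ = 4.87^(1/0.17) = 4.87^5.882
ln(A₂/A₁) = ln 4.87 / 0.17 = 1.5831 / 0.17 = 9.3123
A₂/A₁ = e^9.3123 ≈ 11074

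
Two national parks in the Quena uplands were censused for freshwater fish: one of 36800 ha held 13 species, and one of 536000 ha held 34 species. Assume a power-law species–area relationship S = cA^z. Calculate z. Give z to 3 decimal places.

Taking logs: ln S = ln c + z ln A, so z = (ln S₂ − ln S₁)/(ln A₂ − ln A₁).
z = ln(34/13) / ln(536000/36800) = ln(2.615) / ln(14.57) = 0.9614 / 2.6786 = 0.3589

0.359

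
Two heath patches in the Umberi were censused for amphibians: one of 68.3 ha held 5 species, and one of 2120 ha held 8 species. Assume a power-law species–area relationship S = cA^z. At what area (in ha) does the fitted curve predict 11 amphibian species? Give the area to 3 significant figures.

21700 ha

z = ln(8/5) / ln(2120/68.3) = 0.4700 / 3.4353 = 0.1368
c = 5 / 68.3^0.1368 = 5 / 1.782 = 2.805
A = (11/2.805)^(1/0.1368) ⇒ ln A = ln(3.921)/0.1368 = 9.9868
A = e^9.9868 ≈ 21737 ha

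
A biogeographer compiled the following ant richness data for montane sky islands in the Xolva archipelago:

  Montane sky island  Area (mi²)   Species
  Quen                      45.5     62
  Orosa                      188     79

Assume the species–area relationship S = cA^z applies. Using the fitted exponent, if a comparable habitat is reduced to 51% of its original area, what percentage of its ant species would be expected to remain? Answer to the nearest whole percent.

89%

z = ln(79/62) / ln(188/45.5) = 0.2423 / 1.4187 = 0.1708
S_new/S_old = (A_new/A_old)^z = 0.51^0.1708 = exp(0.1708 × -0.6733) = 0.8914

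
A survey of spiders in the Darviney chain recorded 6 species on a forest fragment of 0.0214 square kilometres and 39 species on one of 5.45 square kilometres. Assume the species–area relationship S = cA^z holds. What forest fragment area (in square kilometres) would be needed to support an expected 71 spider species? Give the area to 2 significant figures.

z = ln(39/6) / ln(5.45/0.0214) = 1.8718 / 5.5400 = 0.3379
c = 6 / 0.0214^0.3379 = 6 / 0.2728 = 21.99
A = (71/21.99)^(1/0.3379) ⇒ ln A = ln(3.229)/0.3379 = 3.4688
A = e^3.4688 ≈ 32.1 square kilometres

32 square kilometres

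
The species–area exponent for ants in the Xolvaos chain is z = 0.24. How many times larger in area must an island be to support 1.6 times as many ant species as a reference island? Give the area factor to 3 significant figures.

(A₂/A₁)^0.24 = 1.6, so A₂/A₁ = 1.6^(1/0.24) = 1.6^4.167
ln(A₂/A₁) = ln 1.6 / 0.24 = 0.4700 / 0.24 = 1.9583
A₂/A₁ = e^1.9583 ≈ 7.088

7.09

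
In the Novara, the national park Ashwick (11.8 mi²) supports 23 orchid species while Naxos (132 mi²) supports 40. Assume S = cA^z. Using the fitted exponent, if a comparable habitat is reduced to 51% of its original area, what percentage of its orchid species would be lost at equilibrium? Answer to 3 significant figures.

z = ln(40/23) / ln(132/11.8) = 0.5534 / 2.4147 = 0.2292
S_new/S_old = (A_new/A_old)^z = 0.51^0.2292 = exp(0.2292 × -0.6733) = 0.857
Fraction lost = 1 − 0.857 = 0.143

14.3%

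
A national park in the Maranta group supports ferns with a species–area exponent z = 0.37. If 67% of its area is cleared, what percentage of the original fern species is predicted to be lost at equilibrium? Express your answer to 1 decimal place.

33.6%

S_new/S_old = (A_new/A_old)^z = 0.33^0.37
= exp(0.37 × ln 0.33) = exp(0.37 × -1.1087) = exp(-0.4102) ≈ 0.6635
Fraction lost = 1 − 0.6635 = 0.3365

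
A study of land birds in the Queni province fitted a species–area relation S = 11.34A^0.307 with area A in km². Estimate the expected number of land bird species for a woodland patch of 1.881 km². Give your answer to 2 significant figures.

14

S = 11.34 × 1.881^0.307
ln S = ln 11.34 + 0.307 × ln 1.881 = 2.4283 + 0.307 × 0.6318 = 2.6223
S = e^2.6223 ≈ 13.77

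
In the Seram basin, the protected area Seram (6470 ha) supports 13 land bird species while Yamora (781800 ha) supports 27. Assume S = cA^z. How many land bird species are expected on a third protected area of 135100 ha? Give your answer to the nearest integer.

z = ln(27/13) / ln(781800/6470) = 0.7309 / 4.7944 = 0.1524
c = 13 / 6470^0.1524 = 13 / 3.81 = 3.412
S₃ = 3.412 × 135100^0.1524 = 3.412 × 6.055 ≈ 20.66

21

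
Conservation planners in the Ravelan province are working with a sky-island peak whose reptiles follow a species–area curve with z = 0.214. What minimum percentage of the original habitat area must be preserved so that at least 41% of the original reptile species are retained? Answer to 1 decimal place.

1.6%

Need (A_new/A_old)^0.214 = 0.41, so A_new/A_old = 0.41^(1/0.214) = 0.41^4.673
ln(A_new/A_old) = ln 0.41 / 0.214 = -0.8916 / 0.214 = -4.1663
A_new/A_old = e^-4.1663 ≈ 0.01551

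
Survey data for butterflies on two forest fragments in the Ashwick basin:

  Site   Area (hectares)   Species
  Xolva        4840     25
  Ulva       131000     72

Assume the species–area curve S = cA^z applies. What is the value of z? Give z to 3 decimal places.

Taking logs: ln S = ln c + z ln A, so z = (ln S₂ − ln S₁)/(ln A₂ − ln A₁).
z = ln(72/25) / ln(131000/4840) = ln(2.88) / ln(27.07) = 1.0578 / 3.2983 = 0.3207

0.321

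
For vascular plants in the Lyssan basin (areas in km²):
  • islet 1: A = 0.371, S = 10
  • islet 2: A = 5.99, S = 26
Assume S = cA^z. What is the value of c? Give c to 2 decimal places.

z = ln(S₂/S₁) / ln(A₂/A₁) = ln(26/10) / ln(5.99/0.371) = 0.9555 / 2.7816 = 0.3435
c = S₁ / A₁^z = 10 / 0.371^0.3435 = 10 / 0.7113 = 14.06

14.06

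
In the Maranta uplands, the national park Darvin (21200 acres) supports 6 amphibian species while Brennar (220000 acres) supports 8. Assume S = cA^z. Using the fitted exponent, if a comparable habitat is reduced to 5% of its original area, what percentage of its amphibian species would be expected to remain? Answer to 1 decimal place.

69.2%

z = ln(8/6) / ln(220000/21200) = 0.2877 / 2.3396 = 0.1230
S_new/S_old = (A_new/A_old)^z = 0.05^0.1230 = exp(0.1230 × -2.9957) = 0.6919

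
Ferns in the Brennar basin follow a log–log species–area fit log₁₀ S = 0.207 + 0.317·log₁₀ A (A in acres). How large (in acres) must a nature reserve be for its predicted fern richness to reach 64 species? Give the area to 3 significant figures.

64 = 1.611 × A^0.317  ⇒  A^0.317 = 64/1.611 = 39.74
ln A = ln(39.74) / 0.317 = 3.6822 / 0.317 = 11.6159
A = e^11.6159 ≈ 110849 acres

111000 acres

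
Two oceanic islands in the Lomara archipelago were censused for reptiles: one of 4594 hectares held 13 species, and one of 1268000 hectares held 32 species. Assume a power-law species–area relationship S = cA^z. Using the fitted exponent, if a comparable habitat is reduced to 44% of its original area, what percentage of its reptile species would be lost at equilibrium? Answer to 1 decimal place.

z = ln(32/13) / ln(1268000/4594) = 0.9008 / 5.6204 = 0.1603
S_new/S_old = (A_new/A_old)^z = 0.44^0.1603 = exp(0.1603 × -0.8210) = 0.8767
Fraction lost = 1 − 0.8767 = 0.1233

12.3%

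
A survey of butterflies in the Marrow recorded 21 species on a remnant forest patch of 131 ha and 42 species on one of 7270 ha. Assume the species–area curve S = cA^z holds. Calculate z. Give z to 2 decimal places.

0.17

Taking logs: ln S = ln c + z ln A, so z = (ln S₂ − ln S₁)/(ln A₂ − ln A₁).
z = ln(42/21) / ln(7270/131) = ln(2) / ln(55.5) = 0.6931 / 4.0163 = 0.1726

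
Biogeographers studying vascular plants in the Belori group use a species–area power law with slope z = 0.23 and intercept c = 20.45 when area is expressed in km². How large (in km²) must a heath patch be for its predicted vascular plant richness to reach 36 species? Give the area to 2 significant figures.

36 = 20.45 × A^0.23  ⇒  A^0.23 = 36/20.45 = 1.76
ln A = ln(1.76) / 0.23 = 0.5655 / 0.23 = 2.4589
A = e^2.4589 ≈ 11.69 km²

12 km²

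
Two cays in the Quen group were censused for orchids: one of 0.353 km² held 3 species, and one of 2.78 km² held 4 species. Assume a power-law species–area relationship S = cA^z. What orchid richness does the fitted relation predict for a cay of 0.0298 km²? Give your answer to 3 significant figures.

2.13

z = ln(4/3) / ln(2.78/0.353) = 0.2877 / 2.0637 = 0.1394
c = 3 / 0.353^0.1394 = 3 / 0.8649 = 3.469
S₃ = 3.469 × 0.0298^0.1394 = 3.469 × 0.6128 ≈ 2.126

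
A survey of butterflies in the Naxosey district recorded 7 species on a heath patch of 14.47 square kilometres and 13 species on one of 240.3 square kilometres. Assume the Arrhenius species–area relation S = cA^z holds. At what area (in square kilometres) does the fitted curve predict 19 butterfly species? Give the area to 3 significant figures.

1350 square kilometres

z = ln(13/7) / ln(240.3/14.47) = 0.6190 / 2.8098 = 0.2203
c = 7 / 14.47^0.2203 = 7 / 1.802 = 3.885
A = (19/3.885)^(1/0.2203) ⇒ ln A = ln(4.89)/0.2203 = 7.2044
A = e^7.2044 ≈ 1345 square kilometres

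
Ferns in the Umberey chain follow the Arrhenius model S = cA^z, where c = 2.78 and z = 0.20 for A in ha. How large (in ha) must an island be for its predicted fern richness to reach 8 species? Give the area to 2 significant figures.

8 = 2.78 × A^0.2  ⇒  A^0.2 = 8/2.78 = 2.878
ln A = ln(2.878) / 0.2 = 1.0570 / 0.2 = 5.2850
A = e^5.2850 ≈ 197.3 ha

200 ha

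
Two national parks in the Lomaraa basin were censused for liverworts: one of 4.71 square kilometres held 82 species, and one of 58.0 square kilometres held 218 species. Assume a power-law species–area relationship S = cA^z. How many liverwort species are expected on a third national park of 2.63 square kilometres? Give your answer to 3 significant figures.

65.4

z = ln(218/82) / ln(58/4.71) = 0.9778 / 2.5108 = 0.3894
c = 82 / 4.71^0.3894 = 82 / 1.829 = 44.85
S₃ = 44.85 × 2.63^0.3894 = 44.85 × 1.457 ≈ 65.35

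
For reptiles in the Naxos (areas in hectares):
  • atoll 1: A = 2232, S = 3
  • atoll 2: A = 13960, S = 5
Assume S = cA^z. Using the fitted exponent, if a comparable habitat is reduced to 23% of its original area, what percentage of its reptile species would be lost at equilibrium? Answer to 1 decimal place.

33.6%

z = ln(5/3) / ln(13960/2232) = 0.5108 / 1.8333 = 0.2786
S_new/S_old = (A_new/A_old)^z = 0.23^0.2786 = exp(0.2786 × -1.4697) = 0.664
Fraction lost = 1 − 0.664 = 0.336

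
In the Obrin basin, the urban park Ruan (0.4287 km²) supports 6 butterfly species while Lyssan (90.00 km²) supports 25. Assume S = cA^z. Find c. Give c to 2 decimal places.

7.52

z = ln(S₂/S₁) / ln(A₂/A₁) = ln(25/6) / ln(90/0.4287) = 1.4271 / 5.3468 = 0.2669
c = S₁ / A₁^z = 6 / 0.4287^0.2669 = 6 / 0.7977 = 7.522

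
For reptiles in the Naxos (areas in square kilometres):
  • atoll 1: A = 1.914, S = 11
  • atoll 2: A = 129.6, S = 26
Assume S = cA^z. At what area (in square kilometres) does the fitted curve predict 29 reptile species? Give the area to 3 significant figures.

z = ln(26/11) / ln(129.6/1.914) = 0.8602 / 4.2153 = 0.2041
c = 11 / 1.914^0.2041 = 11 / 1.142 = 9.635
A = (29/9.635)^(1/0.2041) ⇒ ln A = ln(3.01)/0.2041 = 5.3996
A = e^5.3996 ≈ 221.3 square kilometres

221 square kilometres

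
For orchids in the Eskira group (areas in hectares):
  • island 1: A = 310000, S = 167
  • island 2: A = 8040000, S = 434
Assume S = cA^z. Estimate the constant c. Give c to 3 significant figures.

z = ln(S₂/S₁) / ln(A₂/A₁) = ln(434/167) / ln(8040000/310000) = 0.9551 / 3.2556 = 0.2934
c = S₁ / A₁^z = 167 / 310000^0.2934 = 167 / 40.82 = 4.091

4.09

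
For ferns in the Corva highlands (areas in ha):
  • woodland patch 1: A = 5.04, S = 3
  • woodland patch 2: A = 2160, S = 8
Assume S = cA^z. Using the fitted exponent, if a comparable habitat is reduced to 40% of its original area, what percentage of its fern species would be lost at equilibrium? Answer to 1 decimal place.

13.8%

z = ln(8/3) / ln(2160/5.04) = 0.9808 / 6.0605 = 0.1618
S_new/S_old = (A_new/A_old)^z = 0.4^0.1618 = exp(0.1618 × -0.9163) = 0.8622
Fraction lost = 1 − 0.8622 = 0.1378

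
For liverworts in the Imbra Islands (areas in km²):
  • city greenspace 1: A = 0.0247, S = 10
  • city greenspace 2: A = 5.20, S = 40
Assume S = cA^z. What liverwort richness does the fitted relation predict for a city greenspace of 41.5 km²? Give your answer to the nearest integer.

69

z = ln(40/10) / ln(5.2/0.0247) = 1.3863 / 5.3496 = 0.2591
c = 10 / 0.0247^0.2591 = 10 / 0.3833 = 26.09
S₃ = 26.09 × 41.5^0.2591 = 26.09 × 2.626 ≈ 68.52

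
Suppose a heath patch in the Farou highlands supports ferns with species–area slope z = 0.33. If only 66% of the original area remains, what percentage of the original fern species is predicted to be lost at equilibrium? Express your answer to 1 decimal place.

12.8%

S_new/S_old = (A_new/A_old)^z = 0.66^0.33
= exp(0.33 × ln 0.66) = exp(0.33 × -0.4155) = exp(-0.1371) ≈ 0.8719
Fraction lost = 1 − 0.8719 = 0.1281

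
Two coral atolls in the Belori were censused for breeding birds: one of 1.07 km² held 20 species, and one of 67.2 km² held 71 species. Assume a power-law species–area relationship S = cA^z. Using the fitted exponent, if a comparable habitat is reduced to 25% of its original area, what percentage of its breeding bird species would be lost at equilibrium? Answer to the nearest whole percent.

35%

z = ln(71/20) / ln(67.2/1.07) = 1.2669 / 4.1400 = 0.3060
S_new/S_old = (A_new/A_old)^z = 0.25^0.3060 = exp(0.3060 × -1.3863) = 0.6543
Fraction lost = 1 − 0.6543 = 0.3457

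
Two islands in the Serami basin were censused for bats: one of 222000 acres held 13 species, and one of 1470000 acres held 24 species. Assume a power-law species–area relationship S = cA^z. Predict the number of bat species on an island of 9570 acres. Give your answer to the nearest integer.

5

z = ln(24/13) / ln(1470000/222000) = 0.6131 / 1.8903 = 0.3243
c = 13 / 222000^0.3243 = 13 / 54.2 = 0.2398
S₃ = 0.2398 × 9570^0.3243 = 0.2398 × 19.55 ≈ 4.689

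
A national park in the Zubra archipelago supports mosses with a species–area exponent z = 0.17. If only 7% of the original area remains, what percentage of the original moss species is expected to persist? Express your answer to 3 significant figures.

63.6%

S_new/S_old = (A_new/A_old)^z = 0.07^0.17
= exp(0.17 × ln 0.07) = exp(0.17 × -2.6593) = exp(-0.4521) ≈ 0.6363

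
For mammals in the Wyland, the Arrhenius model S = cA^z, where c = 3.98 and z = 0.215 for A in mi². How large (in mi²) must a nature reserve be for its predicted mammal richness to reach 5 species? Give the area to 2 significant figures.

2.9 mi²

5 = 3.98 × A^0.215  ⇒  A^0.215 = 5/3.98 = 1.256
ln A = ln(1.256) / 0.215 = 0.2282 / 0.215 = 1.0612
A = e^1.0612 ≈ 2.89 mi²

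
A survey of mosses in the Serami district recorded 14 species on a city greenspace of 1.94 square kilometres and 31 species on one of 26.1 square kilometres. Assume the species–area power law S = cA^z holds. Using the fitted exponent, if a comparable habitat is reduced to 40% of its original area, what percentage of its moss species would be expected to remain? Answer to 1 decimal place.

z = ln(31/14) / ln(26.1/1.94) = 0.7949 / 2.5992 = 0.3058
S_new/S_old = (A_new/A_old)^z = 0.4^0.3058 = exp(0.3058 × -0.9163) = 0.7556

75.6%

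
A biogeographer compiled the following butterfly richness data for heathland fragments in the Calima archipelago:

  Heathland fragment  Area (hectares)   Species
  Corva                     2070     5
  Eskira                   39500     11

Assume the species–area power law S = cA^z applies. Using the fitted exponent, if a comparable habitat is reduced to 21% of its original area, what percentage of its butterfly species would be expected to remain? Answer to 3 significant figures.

z = ln(11/5) / ln(39500/2070) = 0.7885 / 2.9488 = 0.2674
S_new/S_old = (A_new/A_old)^z = 0.21^0.2674 = exp(0.2674 × -1.5606) = 0.6588

65.9%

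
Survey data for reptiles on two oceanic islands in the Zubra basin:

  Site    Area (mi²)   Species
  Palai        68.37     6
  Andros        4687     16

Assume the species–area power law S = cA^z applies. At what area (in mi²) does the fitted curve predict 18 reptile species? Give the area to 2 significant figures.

7800 mi²

z = ln(16/6) / ln(4687/68.37) = 0.9808 / 4.2276 = 0.2320
c = 6 / 68.37^0.2320 = 6 / 2.665 = 2.251
A = (18/2.251)^(1/0.2320) ⇒ ln A = ln(7.995)/0.2320 = 8.9602
A = e^8.9602 ≈ 7787 mi²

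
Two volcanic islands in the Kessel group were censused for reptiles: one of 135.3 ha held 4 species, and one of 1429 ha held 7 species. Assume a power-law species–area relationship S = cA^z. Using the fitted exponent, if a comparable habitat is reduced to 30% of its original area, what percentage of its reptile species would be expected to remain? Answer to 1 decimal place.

z = ln(7/4) / ln(1429/135.3) = 0.5596 / 2.3572 = 0.2374
S_new/S_old = (A_new/A_old)^z = 0.3^0.2374 = exp(0.2374 × -1.2040) = 0.7514

75.1%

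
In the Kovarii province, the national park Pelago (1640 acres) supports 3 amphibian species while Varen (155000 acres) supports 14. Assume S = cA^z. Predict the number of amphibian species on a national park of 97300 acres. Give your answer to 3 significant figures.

12.0

z = ln(14/3) / ln(155000/1640) = 1.5404 / 4.5487 = 0.3387
c = 3 / 1640^0.3387 = 3 / 12.27 = 0.2446
S₃ = 0.2446 × 97300^0.3387 = 0.2446 × 48.89 ≈ 11.96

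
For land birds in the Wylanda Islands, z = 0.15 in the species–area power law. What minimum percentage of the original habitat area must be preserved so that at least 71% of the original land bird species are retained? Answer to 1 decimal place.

10.2%

Need (A_new/A_old)^0.15 = 0.71, so A_new/A_old = 0.71^(1/0.15) = 0.71^6.667
ln(A_new/A_old) = ln 0.71 / 0.15 = -0.3425 / 0.15 = -2.2833
A_new/A_old = e^-2.2833 ≈ 0.102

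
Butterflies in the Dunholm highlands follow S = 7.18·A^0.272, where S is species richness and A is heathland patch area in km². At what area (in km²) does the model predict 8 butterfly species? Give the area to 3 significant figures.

8 = 7.18 × A^0.272  ⇒  A^0.272 = 8/7.18 = 1.114
ln A = ln(1.114) / 0.272 = 0.1081 / 0.272 = 0.3976
A = e^0.3976 ≈ 1.488 km²

1.49 km²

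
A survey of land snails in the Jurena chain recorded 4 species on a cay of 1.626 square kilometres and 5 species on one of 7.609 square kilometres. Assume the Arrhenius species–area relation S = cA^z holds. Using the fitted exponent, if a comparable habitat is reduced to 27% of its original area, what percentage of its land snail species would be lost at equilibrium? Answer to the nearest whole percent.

z = ln(5/4) / ln(7.609/1.626) = 0.2231 / 1.5432 = 0.1446
S_new/S_old = (A_new/A_old)^z = 0.27^0.1446 = exp(0.1446 × -1.3093) = 0.8275
Fraction lost = 1 − 0.8275 = 0.1725

17%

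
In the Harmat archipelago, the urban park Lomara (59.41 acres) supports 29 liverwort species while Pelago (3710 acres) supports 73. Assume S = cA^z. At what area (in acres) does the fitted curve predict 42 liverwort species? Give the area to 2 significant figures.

310 acres

z = ln(73/29) / ln(3710/59.41) = 0.9232 / 4.1343 = 0.2233
c = 29 / 59.41^0.2233 = 29 / 2.489 = 11.65
A = (42/11.65)^(1/0.2233) ⇒ ln A = ln(3.605)/0.2233 = 5.7432
A = e^5.7432 ≈ 312 acres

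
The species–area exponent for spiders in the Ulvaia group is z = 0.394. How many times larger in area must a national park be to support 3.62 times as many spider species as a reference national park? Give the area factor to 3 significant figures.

26.2

(A₂/A₁)^0.394 = 3.62, so A₂/A₁ = 3.62^(1/0.394) = 3.62^2.538
ln(A₂/A₁) = ln 3.62 / 0.394 = 1.2865 / 0.394 = 3.2652
A₂/A₁ = e^3.2652 ≈ 26.18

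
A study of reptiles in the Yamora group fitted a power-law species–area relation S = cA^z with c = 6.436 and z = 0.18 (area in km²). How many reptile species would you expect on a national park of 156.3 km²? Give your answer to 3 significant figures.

S = 6.436 × 156.3^0.18 = 6.436 × 2.483 ≈ 15.98

16.0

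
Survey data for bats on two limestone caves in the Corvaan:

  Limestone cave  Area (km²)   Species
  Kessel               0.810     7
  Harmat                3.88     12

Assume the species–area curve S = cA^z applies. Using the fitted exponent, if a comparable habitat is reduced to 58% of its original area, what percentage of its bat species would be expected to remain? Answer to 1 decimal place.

82.9%

z = ln(12/7) / ln(3.88/0.81) = 0.5390 / 1.5666 = 0.3441
S_new/S_old = (A_new/A_old)^z = 0.58^0.3441 = exp(0.3441 × -0.5447) = 0.8291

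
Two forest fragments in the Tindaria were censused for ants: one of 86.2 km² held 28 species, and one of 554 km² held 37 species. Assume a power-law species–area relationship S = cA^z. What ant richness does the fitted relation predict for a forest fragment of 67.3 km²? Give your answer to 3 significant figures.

z = ln(37/28) / ln(554/86.2) = 0.2787 / 1.8605 = 0.1498
c = 28 / 86.2^0.1498 = 28 / 1.95 = 14.36
S₃ = 14.36 × 67.3^0.1498 = 14.36 × 1.879 ≈ 26.98

27.0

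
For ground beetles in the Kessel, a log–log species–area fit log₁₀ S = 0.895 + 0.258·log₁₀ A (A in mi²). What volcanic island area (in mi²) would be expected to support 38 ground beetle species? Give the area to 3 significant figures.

38 = 7.852 × A^0.258  ⇒  A^0.258 = 38/7.852 = 4.839
ln A = ln(4.839) / 0.258 = 1.5768 / 0.258 = 6.1115
A = e^6.1115 ≈ 451 mi²

451 mi²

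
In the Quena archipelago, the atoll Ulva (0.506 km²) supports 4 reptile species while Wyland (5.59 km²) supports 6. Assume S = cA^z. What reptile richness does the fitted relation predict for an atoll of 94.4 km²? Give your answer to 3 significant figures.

9.67

z = ln(6/4) / ln(5.59/0.506) = 0.4055 / 2.4022 = 0.1688
c = 4 / 0.506^0.1688 = 4 / 0.8914 = 4.487
S₃ = 4.487 × 94.4^0.1688 = 4.487 × 2.155 ≈ 9.668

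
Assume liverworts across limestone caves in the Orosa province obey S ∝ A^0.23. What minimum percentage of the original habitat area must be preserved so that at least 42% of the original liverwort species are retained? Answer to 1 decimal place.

Need (A_new/A_old)^0.23 = 0.42, so A_new/A_old = 0.42^(1/0.23) = 0.42^4.348
ln(A_new/A_old) = ln 0.42 / 0.23 = -0.8675 / 0.23 = -3.7717
A_new/A_old = e^-3.7717 ≈ 0.02301

2.3%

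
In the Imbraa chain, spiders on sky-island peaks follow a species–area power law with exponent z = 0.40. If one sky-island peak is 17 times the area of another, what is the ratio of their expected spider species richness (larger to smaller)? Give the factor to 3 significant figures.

S₂/S₁ = (A₂/A₁)^z = 17^0.4
ln(S₂/S₁) = 0.4 × ln 17 = 0.4 × 2.8332 = 1.1333
S₂/S₁ = e^1.1333 ≈ 3.106

3.11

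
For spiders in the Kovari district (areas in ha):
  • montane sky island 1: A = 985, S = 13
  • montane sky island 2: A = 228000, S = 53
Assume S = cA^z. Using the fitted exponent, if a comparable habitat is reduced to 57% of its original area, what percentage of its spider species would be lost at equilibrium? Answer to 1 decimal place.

13.5%

z = ln(53/13) / ln(228000/985) = 1.4053 / 5.4445 = 0.2581
S_new/S_old = (A_new/A_old)^z = 0.57^0.2581 = exp(0.2581 × -0.5621) = 0.8649
Fraction lost = 1 − 0.8649 = 0.1351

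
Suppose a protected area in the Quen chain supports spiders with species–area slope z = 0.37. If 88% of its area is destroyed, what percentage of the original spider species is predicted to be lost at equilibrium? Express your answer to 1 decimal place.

54.4%

S_new/S_old = (A_new/A_old)^z = 0.12^0.37
= exp(0.37 × ln 0.12) = exp(0.37 × -2.1203) = exp(-0.7845) ≈ 0.4563
Fraction lost = 1 − 0.4563 = 0.5437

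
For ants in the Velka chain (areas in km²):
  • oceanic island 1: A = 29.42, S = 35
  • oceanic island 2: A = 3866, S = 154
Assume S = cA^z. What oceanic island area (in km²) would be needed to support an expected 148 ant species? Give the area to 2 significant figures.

3400 km²

z = ln(154/35) / ln(3866/29.42) = 1.4816 / 4.8783 = 0.3037
c = 35 / 29.42^0.3037 = 35 / 2.793 = 12.53
A = (148/12.53)^(1/0.3037) ⇒ ln A = ln(11.81)/0.3037 = 8.1291
A = e^8.1291 ≈ 3392 km²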